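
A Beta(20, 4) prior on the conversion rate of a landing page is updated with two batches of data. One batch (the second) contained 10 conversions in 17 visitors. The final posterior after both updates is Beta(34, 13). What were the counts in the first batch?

4 conversions and 2 bounces

Because Beta–binomial updating is additive in the counts, the combined data contributed (α_post−α_prior, β_post−β_prior) successes and failures.
Total across both batches: 34−20=14 conversions, 13−4=9 bounces.
Subtract the second batch: 14−10=4 conversions and 9−7=2 bounces.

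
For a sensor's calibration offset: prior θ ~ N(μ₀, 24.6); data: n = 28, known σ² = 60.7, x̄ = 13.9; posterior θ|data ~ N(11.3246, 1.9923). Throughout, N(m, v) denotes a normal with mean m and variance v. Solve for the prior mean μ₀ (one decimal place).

The posterior mean is a precision-weighted average: μ_n = (τ₀μ₀ + τ_data·x̄)/(τ₀+τ_data), with τ₀=1/σ₀² and τ_data=n/σ².
Here τ₀ = 1/24.6 = 0.040650 and τ_data = 28/60.7 = 0.461285, so τ_n = 0.501935.
Rearranging for μ₀: μ₀ = (μ_n·τ_n − τ_data·x̄)/τ₀ = (11.3246·0.501935 − 0.461285·13.9) / 0.040650 = -0.727648/0.040650 ≈ -17.9.

μ₀ = -17.9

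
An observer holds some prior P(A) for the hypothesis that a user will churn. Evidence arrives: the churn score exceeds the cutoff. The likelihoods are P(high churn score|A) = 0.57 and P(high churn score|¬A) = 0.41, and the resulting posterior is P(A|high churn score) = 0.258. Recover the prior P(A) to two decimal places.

P(A) = 0.20

Bayes' rule in odds form gives O(A|E) = O(A)·[P(E|A)/P(E|¬A)], hence O(A) = O(A|E)/LR.
Posterior odds = 0.258/(1−0.258) = 0.3477. LR = 0.57/0.41 = 1.3902.
Prior odds = 0.3477/1.3902 = 0.2501, so P(A) = 0.2501/(1+0.2501) ≈ 0.20.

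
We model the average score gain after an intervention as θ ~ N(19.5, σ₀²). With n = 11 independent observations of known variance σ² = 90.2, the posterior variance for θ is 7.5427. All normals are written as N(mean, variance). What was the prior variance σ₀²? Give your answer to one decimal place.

For the Normal–Normal model with known σ², precisions add: τ_n = τ₀ + n/σ².
So 1/σ₀² = 1/7.5427 − 11/90.2 = 0.132579 − 0.121951 = 0.010628.
Hence σ₀² = 1/0.010628 ≈ 94.1.

σ₀² = 94.1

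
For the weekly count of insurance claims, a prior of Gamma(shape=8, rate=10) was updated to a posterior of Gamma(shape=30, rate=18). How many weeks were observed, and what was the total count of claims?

n = 8 weeks with total 22 claims

A Gamma(α, β) prior (rate parametrization) on a Poisson rate with n observations summing to S gives posterior Gamma(α+S, β+n).
Matching: Σxᵢ = 30 − 8 = 22 and n = 18 − 10 = 8.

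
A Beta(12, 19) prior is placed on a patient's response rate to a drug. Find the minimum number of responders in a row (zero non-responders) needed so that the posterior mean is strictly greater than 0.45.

After k responders and 0 non-responders the posterior is Beta(12+k, 19), with mean (12+k)/(12+19+k).
Set (12+k)/(31+k) > 0.45 and solve: k > (0.45·31 − 12)/(1 − 0.45) = 3.545.
The smallest integer exceeding 3.545 is 4, and checking k=4: (16)/(35) = 0.4571 > 0.45.

k = 4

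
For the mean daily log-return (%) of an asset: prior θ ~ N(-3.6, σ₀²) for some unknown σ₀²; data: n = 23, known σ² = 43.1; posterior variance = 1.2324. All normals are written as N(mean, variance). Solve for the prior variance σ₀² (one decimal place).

Posterior precision equals prior precision plus data precision: 1/σ_n² = 1/σ₀² + n/σ².
So 1/σ₀² = 1/1.2324 − 23/43.1 = 0.811425 − 0.533643 = 0.277782.
Hence σ₀² = 1/0.277782 ≈ 3.6.

σ₀² = 3.6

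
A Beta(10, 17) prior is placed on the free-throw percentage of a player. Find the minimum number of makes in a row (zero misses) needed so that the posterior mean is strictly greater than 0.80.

k = 59

After k makes and 0 misses the posterior is Beta(10+k, 17), with mean (10+k)/(10+17+k).
Set (10+k)/(27+k) > 0.80 and solve: k > (0.80·27 − 10)/(1 − 0.80) = 58.000.
The smallest integer exceeding 58.000 is 59.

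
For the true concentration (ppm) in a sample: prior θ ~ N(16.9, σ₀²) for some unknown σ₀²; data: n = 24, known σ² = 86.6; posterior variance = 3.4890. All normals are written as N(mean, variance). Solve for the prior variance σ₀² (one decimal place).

σ₀² = 105.5

Posterior precision equals prior precision plus data precision: 1/σ_n² = 1/σ₀² + n/σ².
So 1/σ₀² = 1/3.4890 − 24/86.6 = 0.286615 − 0.277136 = 0.009479.
Hence σ₀² = 1/0.009479 ≈ 105.5.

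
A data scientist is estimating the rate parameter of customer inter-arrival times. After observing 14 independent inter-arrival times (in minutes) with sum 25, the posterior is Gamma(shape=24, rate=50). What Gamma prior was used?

For an exponential likelihood with a Gamma(α, β) prior on the rate, n observations with total T give posterior Gamma(α+n, β+T).
So α = 24 − 14 = 10 and β = 50 − 25 = 25.

Gamma(shape=10, rate=25)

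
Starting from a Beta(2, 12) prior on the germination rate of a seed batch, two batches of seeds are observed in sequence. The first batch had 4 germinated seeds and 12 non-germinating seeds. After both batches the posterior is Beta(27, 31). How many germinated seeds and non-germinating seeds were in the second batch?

Sequential conjugate updates are equivalent to a single update on the pooled data, so total successes = posterior α − prior α and total failures = posterior β − prior β.
Total across both batches: 27−2=25 germinated seeds, 31−12=19 non-germinating seeds.
Subtract the first batch: 25−4=21 germinated seeds and 19−12=7 non-germinating seeds.

21 germinated seeds and 7 non-germinating seeds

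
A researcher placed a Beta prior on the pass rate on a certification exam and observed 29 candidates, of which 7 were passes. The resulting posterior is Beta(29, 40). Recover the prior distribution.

Beta(22, 18)

A Beta(a, b) prior with s successes and f failures in binomial data gives a Beta(a+s, b+f) posterior.
So a = 29 − 7 = 22 and b = 40 − 22 = 18.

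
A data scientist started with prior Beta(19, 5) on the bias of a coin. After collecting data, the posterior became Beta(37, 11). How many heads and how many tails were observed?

18 heads and 6 tails

A Beta(α, β) prior with s successes and f failures in binomial data gives a Beta(α+s, β+f) posterior.
So s = 37 − 19 = 18 and f = 11 − 5 = 6.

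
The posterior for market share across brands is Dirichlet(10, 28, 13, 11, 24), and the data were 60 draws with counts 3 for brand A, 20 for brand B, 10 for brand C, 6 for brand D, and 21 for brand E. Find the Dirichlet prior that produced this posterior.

For a Dirichlet(α) prior with multinomial counts c, the posterior is Dirichlet(α + c) componentwise.
Subtract each count from the matching posterior parameter: 10−3=7, 28−20=8, 13−10=3, 11−6=5, 24−21=3.

Dirichlet(7, 8, 3, 5, 3)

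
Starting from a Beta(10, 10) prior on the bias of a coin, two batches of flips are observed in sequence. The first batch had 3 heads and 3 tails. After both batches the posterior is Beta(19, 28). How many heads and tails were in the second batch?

6 heads and 15 tails

Sequential conjugate updates are equivalent to a single update on the pooled data, so total successes = posterior α − prior α and total failures = posterior β − prior β.
Total across both batches: 19−10=9 heads, 28−10=18 tails.
Subtract the first batch: 9−3=6 heads and 18−3=15 tails.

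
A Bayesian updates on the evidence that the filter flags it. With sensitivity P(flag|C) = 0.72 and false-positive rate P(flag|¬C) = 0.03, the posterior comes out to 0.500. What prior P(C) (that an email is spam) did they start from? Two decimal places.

In odds form, posterior odds = prior odds × likelihood ratio, so prior odds = posterior odds ÷ LR.
Posterior odds = 0.500/(1−0.500) = 1.0000. LR = 0.72/0.03 = 24.0000.
Prior odds = 1.0000/24.0000 = 0.0417, so P(C) = 0.0417/(1+0.0417) ≈ 0.04.

P(C) = 0.04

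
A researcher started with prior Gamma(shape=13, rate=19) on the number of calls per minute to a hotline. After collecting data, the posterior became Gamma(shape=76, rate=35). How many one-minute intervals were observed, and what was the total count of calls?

Gamma–Poisson conjugacy: posterior shape = α + Σxᵢ, posterior rate = β + n.
Matching: Σxᵢ = 76 − 13 = 63 and n = 35 − 19 = 16.

n = 16 one-minute intervals with total 63 calls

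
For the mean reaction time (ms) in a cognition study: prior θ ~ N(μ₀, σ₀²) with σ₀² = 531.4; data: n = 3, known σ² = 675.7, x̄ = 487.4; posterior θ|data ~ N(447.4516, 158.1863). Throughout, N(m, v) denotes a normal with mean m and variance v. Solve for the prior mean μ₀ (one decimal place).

μ₀ = 353.2

The posterior mean is a precision-weighted average: μ_n = (τ₀μ₀ + τ_data·x̄)/(τ₀+τ_data), with τ₀=1/σ₀² and τ_data=n/σ².
Here τ₀ = 1/531.4 = 0.001882 and τ_data = 3/675.7 = 0.004440, so τ_n = 0.006322.
Rearranging for μ₀: μ₀ = (μ_n·τ_n − τ_data·x̄)/τ₀ = (447.4516·0.006322 − 0.004440·487.4) / 0.001882 = 0.664733/0.001882 ≈ 353.2.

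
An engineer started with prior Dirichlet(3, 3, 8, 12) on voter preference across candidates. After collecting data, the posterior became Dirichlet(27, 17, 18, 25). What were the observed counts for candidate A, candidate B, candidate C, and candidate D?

counts (24, 14, 10, 13)

For a Dirichlet(α) prior with multinomial counts c, the posterior is Dirichlet(α + c) componentwise.
Counts are posterior − prior componentwise: 27−3=24, 17−3=14, 18−8=10, 25−12=13.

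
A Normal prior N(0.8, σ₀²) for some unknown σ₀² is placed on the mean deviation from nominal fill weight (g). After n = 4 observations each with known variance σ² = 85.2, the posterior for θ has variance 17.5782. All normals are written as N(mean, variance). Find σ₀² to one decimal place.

σ₀² = 100.6

Posterior precision equals prior precision plus data precision: 1/σ_n² = 1/σ₀² + n/σ².
So 1/σ₀² = 1/17.5782 − 4/85.2 = 0.056889 − 0.046948 = 0.009941.
Hence σ₀² = 1/0.009941 ≈ 100.6.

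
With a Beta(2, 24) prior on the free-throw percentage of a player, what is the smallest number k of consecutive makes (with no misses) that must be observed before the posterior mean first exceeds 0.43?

k = 17

After k makes and 0 misses the posterior is Beta(2+k, 24), with mean (2+k)/(2+24+k).
Set (2+k)/(26+k) > 0.43 and solve: k > (0.43·26 − 2)/(1 − 0.43) = 16.105.
The smallest integer exceeding 16.105 is 17, and checking k=17: (19)/(43) = 0.4419 > 0.43.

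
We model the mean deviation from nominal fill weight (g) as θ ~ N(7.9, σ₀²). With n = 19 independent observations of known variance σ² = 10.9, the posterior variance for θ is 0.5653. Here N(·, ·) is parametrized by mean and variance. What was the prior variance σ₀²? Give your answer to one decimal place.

σ₀² = 38.7

Posterior precision equals prior precision plus data precision: 1/σ_n² = 1/σ₀² + n/σ².
So 1/σ₀² = 1/0.5653 − 19/10.9 = 1.768972 − 1.743119 = 0.025853.
Hence σ₀² = 1/0.025853 ≈ 38.7.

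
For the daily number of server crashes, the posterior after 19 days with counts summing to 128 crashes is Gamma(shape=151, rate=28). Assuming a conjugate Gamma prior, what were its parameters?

Gamma(shape=23, rate=9)

A Gamma(α, β) prior (rate parametrization) on a Poisson rate with n observations summing to S gives posterior Gamma(α+S, β+n).
So α = 151 − 128 = 23 and β = 28 − 19 = 9.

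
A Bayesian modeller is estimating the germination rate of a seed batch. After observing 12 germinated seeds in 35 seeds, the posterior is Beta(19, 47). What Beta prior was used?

Beta(7, 24)

Under Beta–binomial conjugacy the posterior parameters are (α+s, β+f).
So α = 19 − 12 = 7 and β = 47 − 23 = 24.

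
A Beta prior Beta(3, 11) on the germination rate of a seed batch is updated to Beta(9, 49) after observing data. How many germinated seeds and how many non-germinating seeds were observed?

6 germinated seeds and 38 non-germinating seeds

Under Beta–binomial conjugacy the posterior parameters are (α+s, β+f).
Match parameters: s=9−3=6, f=49−11=38.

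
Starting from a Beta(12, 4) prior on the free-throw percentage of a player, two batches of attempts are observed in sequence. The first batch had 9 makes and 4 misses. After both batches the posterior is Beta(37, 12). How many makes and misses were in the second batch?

Sequential conjugate updates are equivalent to a single update on the pooled data, so total successes = posterior α − prior α and total failures = posterior β − prior β.
Total across both batches: 37−12=25 makes, 12−4=8 misses.
Subtract the first batch: 25−9=16 makes and 8−4=4 misses.

16 makes and 4 misses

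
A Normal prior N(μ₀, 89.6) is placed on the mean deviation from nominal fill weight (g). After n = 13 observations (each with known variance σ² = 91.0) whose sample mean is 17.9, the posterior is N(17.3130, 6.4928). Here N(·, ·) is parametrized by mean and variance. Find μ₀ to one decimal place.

μ₀ = 9.8

The posterior mean is a precision-weighted average: μ_n = (τ₀μ₀ + τ_data·x̄)/(τ₀+τ_data), with τ₀=1/σ₀² and τ_data=n/σ².
Here τ₀ = 1/89.6 = 0.011161 and τ_data = 13/91.0 = 0.142857, so τ_n = 0.154018.
Rearranging for μ₀: μ₀ = (μ_n·τ_n − τ_data·x̄)/τ₀ = (17.3130·0.154018 − 0.142857·17.9) / 0.011161 = 0.109373/0.011161 ≈ 9.8.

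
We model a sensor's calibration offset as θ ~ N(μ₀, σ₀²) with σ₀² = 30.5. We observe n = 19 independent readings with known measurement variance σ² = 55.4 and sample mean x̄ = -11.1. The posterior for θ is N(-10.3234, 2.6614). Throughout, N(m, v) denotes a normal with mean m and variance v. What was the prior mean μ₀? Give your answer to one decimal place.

The posterior mean is a precision-weighted average: μ_n = (τ₀μ₀ + τ_data·x̄)/(τ₀+τ_data), with τ₀=1/σ₀² and τ_data=n/σ².
Here τ₀ = 1/30.5 = 0.032787 and τ_data = 19/55.4 = 0.342960, so τ_n = 0.375747.
Rearranging for μ₀: μ₀ = (μ_n·τ_n − τ_data·x̄)/τ₀ = (-10.3234·0.375747 − 0.342960·-11.1) / 0.032787 = -0.072131/0.032787 ≈ -2.2.

μ₀ = -2.2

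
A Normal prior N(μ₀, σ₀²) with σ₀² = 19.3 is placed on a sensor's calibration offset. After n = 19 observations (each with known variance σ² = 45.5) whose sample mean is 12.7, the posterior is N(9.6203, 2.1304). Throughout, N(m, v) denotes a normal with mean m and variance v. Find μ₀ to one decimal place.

The posterior mean is a precision-weighted average: μ_n = (τ₀μ₀ + τ_data·x̄)/(τ₀+τ_data), with τ₀=1/σ₀² and τ_data=n/σ².
Here τ₀ = 1/19.3 = 0.051813 and τ_data = 19/45.5 = 0.417582, so τ_n = 0.469395.
Rearranging for μ₀: μ₀ = (μ_n·τ_n − τ_data·x̄)/τ₀ = (9.6203·0.469395 − 0.417582·12.7) / 0.051813 = -0.787571/0.051813 ≈ -15.2.

μ₀ = -15.2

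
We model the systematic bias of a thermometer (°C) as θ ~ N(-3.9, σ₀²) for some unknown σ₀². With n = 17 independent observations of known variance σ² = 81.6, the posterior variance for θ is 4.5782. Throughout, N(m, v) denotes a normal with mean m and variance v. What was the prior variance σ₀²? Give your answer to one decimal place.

For the Normal–Normal model with known σ², precisions add: τ_n = τ₀ + n/σ².
So 1/σ₀² = 1/4.5782 − 17/81.6 = 0.218426 − 0.208333 = 0.010093.
Hence σ₀² = 1/0.010093 ≈ 99.1.

σ₀² = 99.1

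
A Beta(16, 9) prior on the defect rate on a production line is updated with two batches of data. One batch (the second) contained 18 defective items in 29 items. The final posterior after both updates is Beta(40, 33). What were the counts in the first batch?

Sequential conjugate updates are equivalent to a single update on the pooled data, so total successes = posterior α − prior α and total failures = posterior β − prior β.
Total across both batches: 40−16=24 defective items, 33−9=24 good items.
Subtract the second batch: 24−18=6 defective items and 24−11=13 good items.

6 defective items and 13 good items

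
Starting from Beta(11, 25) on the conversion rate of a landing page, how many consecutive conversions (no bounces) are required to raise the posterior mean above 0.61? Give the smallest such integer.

k = 29

After k conversions and 0 bounces the posterior is Beta(11+k, 25), with mean (11+k)/(11+25+k).
Set (11+k)/(36+k) > 0.61 and solve: k > (0.61·36 − 11)/(1 − 0.61) = 28.103.
The smallest integer exceeding 28.103 is 29.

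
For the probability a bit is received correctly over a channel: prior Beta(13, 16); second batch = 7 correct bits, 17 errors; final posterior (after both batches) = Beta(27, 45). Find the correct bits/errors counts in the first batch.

7 correct bits and 12 errors

Sequential conjugate updates are equivalent to a single update on the pooled data, so total successes = posterior α − prior α and total failures = posterior β − prior β.
Total across both batches: 27−13=14 correct bits, 45−16=29 errors.
Subtract the second batch: 14−7=7 correct bits and 29−17=12 errors.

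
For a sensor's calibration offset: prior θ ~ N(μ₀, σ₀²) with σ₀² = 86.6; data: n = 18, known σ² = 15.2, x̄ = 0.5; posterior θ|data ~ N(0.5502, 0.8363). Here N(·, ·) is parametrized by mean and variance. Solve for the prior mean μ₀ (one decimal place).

The posterior mean is a precision-weighted average: μ_n = (τ₀μ₀ + τ_data·x̄)/(τ₀+τ_data), with τ₀=1/σ₀² and τ_data=n/σ².
Here τ₀ = 1/86.6 = 0.011547 and τ_data = 18/15.2 = 1.184211, so τ_n = 1.195758.
Rearranging for μ₀: μ₀ = (μ_n·τ_n − τ_data·x̄)/τ₀ = (0.5502·1.195758 − 1.184211·0.5) / 0.011547 = 0.065801/0.011547 ≈ 5.7.

μ₀ = 5.7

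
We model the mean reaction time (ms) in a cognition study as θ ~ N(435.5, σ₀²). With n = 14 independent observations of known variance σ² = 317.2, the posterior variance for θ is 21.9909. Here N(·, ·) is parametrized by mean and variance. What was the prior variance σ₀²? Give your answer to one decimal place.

For the Normal–Normal model with known σ², precisions add: τ_n = τ₀ + n/σ².
So 1/σ₀² = 1/21.9909 − 14/317.2 = 0.045473 − 0.044136 = 0.001337.
Hence σ₀² = 1/0.001337 ≈ 747.9.

σ₀² = 747.9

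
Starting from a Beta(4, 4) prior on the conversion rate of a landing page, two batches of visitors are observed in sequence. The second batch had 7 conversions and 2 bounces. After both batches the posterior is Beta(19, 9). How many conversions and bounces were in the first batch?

Because Beta–binomial updating is additive in the counts, the combined data contributed (α_post−α_prior, β_post−β_prior) successes and failures.
Total across both batches: 19−4=15 conversions, 9−4=5 bounces.
Subtract the second batch: 15−7=8 conversions and 5−2=3 bounces.

8 conversions and 3 bounces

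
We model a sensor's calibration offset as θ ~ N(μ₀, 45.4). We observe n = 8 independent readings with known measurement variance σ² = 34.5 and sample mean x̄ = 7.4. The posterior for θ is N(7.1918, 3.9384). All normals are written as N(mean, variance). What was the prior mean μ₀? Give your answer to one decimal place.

μ₀ = 5.0

With known observation variance, the Normal–Normal posterior has precision τ_n = τ₀ + n/σ² and mean μ_n = (τ₀μ₀ + (n/σ²)x̄)/τ_n.
Here τ₀ = 1/45.4 = 0.022026 and τ_data = 8/34.5 = 0.231884, so τ_n = 0.253910.
Rearranging for μ₀: μ₀ = (μ_n·τ_n − τ_data·x̄)/τ₀ = (7.1918·0.253910 − 0.231884·7.4) / 0.022026 = 0.110128/0.022026 ≈ 5.0.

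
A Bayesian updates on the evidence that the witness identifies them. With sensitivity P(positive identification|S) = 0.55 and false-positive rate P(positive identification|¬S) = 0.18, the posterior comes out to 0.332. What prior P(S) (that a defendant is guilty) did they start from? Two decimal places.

In odds form, posterior odds = prior odds × likelihood ratio, so prior odds = posterior odds ÷ LR.
Posterior odds = 0.332/(1−0.332) = 0.4970. LR = 0.55/0.18 = 3.0556.
Prior odds = 0.4970/3.0556 = 0.1627, so P(S) = 0.1627/(1+0.1627) ≈ 0.14.

P(S) = 0.14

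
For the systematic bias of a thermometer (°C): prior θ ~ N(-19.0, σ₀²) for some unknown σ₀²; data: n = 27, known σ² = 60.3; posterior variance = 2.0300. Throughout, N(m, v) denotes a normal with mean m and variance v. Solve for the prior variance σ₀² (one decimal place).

σ₀² = 22.3

For the Normal–Normal model with known σ², precisions add: τ_n = τ₀ + n/σ².
So 1/σ₀² = 1/2.0300 − 27/60.3 = 0.492611 − 0.447761 = 0.044850.
Hence σ₀² = 1/0.044850 ≈ 22.3.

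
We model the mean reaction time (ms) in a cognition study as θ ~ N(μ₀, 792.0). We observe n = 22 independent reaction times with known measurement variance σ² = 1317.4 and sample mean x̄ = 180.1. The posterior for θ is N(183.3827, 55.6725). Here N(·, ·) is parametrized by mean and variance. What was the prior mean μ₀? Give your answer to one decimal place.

μ₀ = 226.8

With known observation variance, the Normal–Normal posterior has precision τ_n = τ₀ + n/σ² and mean μ_n = (τ₀μ₀ + (n/σ²)x̄)/τ_n.
Here τ₀ = 1/792.0 = 0.001263 and τ_data = 22/1317.4 = 0.016700, so τ_n = 0.017963.
Rearranging for μ₀: μ₀ = (μ_n·τ_n − τ_data·x̄)/τ₀ = (183.3827·0.017963 − 0.016700·180.1) / 0.001263 = 0.286433/0.001263 ≈ 226.8.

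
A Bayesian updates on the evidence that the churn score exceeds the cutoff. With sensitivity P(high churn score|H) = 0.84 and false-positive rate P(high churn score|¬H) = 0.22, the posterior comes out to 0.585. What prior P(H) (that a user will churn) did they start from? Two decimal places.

P(H) = 0.27

Bayes' rule in odds form gives O(H|E) = O(H)·[P(E|H)/P(E|¬H)], hence O(H) = O(H|E)/LR.
Posterior odds = 0.585/(1−0.585) = 1.4096. LR = 0.84/0.22 = 3.8182.
Prior odds = 1.4096/3.8182 = 0.3692, so P(H) = 0.3692/(1+0.3692) ≈ 0.27.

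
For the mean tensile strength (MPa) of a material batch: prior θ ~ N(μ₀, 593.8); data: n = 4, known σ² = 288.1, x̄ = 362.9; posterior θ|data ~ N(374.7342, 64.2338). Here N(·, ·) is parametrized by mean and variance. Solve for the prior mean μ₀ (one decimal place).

μ₀ = 472.3

With known observation variance, the Normal–Normal posterior has precision τ_n = τ₀ + n/σ² and mean μ_n = (τ₀μ₀ + (n/σ²)x̄)/τ_n.
Here τ₀ = 1/593.8 = 0.001684 and τ_data = 4/288.1 = 0.013884, so τ_n = 0.015568.
Rearranging for μ₀: μ₀ = (μ_n·τ_n − τ_data·x̄)/τ₀ = (374.7342·0.015568 − 0.013884·362.9) / 0.001684 = 0.795358/0.001684 ≈ 472.3.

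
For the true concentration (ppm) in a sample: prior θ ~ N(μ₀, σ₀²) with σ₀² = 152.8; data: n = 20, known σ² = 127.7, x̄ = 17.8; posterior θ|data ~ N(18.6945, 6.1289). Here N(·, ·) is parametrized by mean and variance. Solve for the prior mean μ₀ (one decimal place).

μ₀ = 40.1

The posterior mean is a precision-weighted average: μ_n = (τ₀μ₀ + τ_data·x̄)/(τ₀+τ_data), with τ₀=1/σ₀² and τ_data=n/σ².
Here τ₀ = 1/152.8 = 0.006545 and τ_data = 20/127.7 = 0.156617, so τ_n = 0.163162.
Rearranging for μ₀: μ₀ = (μ_n·τ_n − τ_data·x̄)/τ₀ = (18.6945·0.163162 − 0.156617·17.8) / 0.006545 = 0.262449/0.006545 ≈ 40.1.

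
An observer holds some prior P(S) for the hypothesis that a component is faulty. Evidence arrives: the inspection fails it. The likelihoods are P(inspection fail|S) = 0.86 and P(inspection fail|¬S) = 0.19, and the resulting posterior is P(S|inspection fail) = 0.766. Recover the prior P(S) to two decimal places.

P(S) = 0.42

Bayes' rule in odds form gives O(S|E) = O(S)·[P(E|S)/P(E|¬S)], hence O(S) = O(S|E)/LR.
Posterior odds = 0.766/(1−0.766) = 3.2735. LR = 0.86/0.19 = 4.5263.
Prior odds = 3.2735/4.5263 = 0.7232, so P(S) = 0.7232/(1+0.7232) ≈ 0.42.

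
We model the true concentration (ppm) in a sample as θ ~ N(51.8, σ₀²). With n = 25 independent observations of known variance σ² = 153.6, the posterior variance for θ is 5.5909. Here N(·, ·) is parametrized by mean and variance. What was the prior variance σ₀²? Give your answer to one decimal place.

Posterior precision equals prior precision plus data precision: 1/σ_n² = 1/σ₀² + n/σ².
So 1/σ₀² = 1/5.5909 − 25/153.6 = 0.178862 − 0.162760 = 0.016102.
Hence σ₀² = 1/0.016102 ≈ 62.1.

σ₀² = 62.1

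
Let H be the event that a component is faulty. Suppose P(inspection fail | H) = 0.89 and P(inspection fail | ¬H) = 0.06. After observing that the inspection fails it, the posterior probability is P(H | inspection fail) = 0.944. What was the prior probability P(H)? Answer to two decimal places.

P(H) = 0.53

In odds form, posterior odds = prior odds × likelihood ratio, so prior odds = posterior odds ÷ LR.
Posterior odds = 0.944/(1−0.944) = 16.8571. LR = 0.89/0.06 = 14.8333.
Prior odds = 16.8571/14.8333 = 1.1364, so P(H) = 1.1364/(1+1.1364) ≈ 0.53.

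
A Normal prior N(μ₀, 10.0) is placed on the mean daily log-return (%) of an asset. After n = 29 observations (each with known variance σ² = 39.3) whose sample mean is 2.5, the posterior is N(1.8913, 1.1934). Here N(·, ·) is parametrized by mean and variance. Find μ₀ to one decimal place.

The posterior mean is a precision-weighted average: μ_n = (τ₀μ₀ + τ_data·x̄)/(τ₀+τ_data), with τ₀=1/σ₀² and τ_data=n/σ².
Here τ₀ = 1/10.0 = 0.100000 and τ_data = 29/39.3 = 0.737913, so τ_n = 0.837913.
Rearranging for μ₀: μ₀ = (μ_n·τ_n − τ_data·x̄)/τ₀ = (1.8913·0.837913 − 0.737913·2.5) / 0.100000 = -0.260038/0.100000 ≈ -2.6.

μ₀ = -2.6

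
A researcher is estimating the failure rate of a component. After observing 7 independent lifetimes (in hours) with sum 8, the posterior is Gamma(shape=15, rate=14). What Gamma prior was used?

Gamma(shape=8, rate=6)

For an exponential likelihood with a Gamma(α, β) prior on the rate, n observations with total T give posterior Gamma(α+n, β+T).
So α = 15 − 7 = 8 and β = 14 − 8 = 6.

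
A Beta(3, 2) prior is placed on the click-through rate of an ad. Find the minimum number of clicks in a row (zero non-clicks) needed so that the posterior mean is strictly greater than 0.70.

After k clicks and 0 non-clicks the posterior is Beta(3+k, 2), with mean (3+k)/(3+2+k).
Set (3+k)/(5+k) > 0.70 and solve: k > (0.70·5 − 3)/(1 − 0.70) = 1.667.
The smallest integer exceeding 1.667 is 2, and checking k=2: (5)/(7) = 0.7143 > 0.70.

k = 2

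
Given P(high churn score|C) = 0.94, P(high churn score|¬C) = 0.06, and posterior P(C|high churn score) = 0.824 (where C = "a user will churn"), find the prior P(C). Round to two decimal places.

In odds form, posterior odds = prior odds × likelihood ratio, so prior odds = posterior odds ÷ LR.
Posterior odds = 0.824/(1−0.824) = 4.6818. LR = 0.94/0.06 = 15.6667.
Prior odds = 4.6818/15.6667 = 0.2988, so P(C) = 0.2988/(1+0.2988) ≈ 0.23.

P(C) = 0.23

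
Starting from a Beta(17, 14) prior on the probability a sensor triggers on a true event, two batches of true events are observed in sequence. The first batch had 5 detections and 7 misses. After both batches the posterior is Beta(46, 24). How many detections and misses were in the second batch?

24 detections and 3 misses

Sequential conjugate updates are equivalent to a single update on the pooled data, so total successes = posterior α − prior α and total failures = posterior β − prior β.
Total across both batches: 46−17=29 detections, 24−14=10 misses.
Subtract the first batch: 29−5=24 detections and 10−7=3 misses.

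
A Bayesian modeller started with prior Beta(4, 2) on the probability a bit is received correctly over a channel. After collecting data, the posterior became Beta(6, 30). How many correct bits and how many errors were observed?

A Beta(α, β) prior with s successes and f failures in binomial data gives a Beta(α+s, β+f) posterior.
Match parameters: s=6−4=2, f=30−2=28.

2 correct bits and 28 errors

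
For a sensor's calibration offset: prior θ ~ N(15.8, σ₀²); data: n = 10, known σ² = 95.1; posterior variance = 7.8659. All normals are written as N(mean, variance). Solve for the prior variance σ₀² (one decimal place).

For the Normal–Normal model with known σ², precisions add: τ_n = τ₀ + n/σ².
So 1/σ₀² = 1/7.8659 − 10/95.1 = 0.127131 − 0.105152 = 0.021979.
Hence σ₀² = 1/0.021979 ≈ 45.5.

σ₀² = 45.5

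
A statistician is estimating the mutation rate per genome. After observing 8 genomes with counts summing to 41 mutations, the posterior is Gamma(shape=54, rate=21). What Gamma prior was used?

Gamma(shape=13, rate=13)

Gamma–Poisson conjugacy: posterior shape = α + Σxᵢ, posterior rate = β + n.
So α = 54 − 41 = 13 and β = 21 − 8 = 13.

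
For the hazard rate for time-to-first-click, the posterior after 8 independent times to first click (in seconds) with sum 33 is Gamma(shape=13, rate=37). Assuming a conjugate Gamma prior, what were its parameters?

Gamma–exponential conjugacy: posterior shape = α + n, posterior rate = β + Σtᵢ.
So α = 13 − 8 = 5 and β = 37 − 33 = 4.

Gamma(shape=5, rate=4)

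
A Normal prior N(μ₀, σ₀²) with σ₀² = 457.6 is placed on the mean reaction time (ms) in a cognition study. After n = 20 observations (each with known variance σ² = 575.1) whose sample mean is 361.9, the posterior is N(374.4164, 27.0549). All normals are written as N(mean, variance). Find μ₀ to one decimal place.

The posterior mean is a precision-weighted average: μ_n = (τ₀μ₀ + τ_data·x̄)/(τ₀+τ_data), with τ₀=1/σ₀² and τ_data=n/σ².
Here τ₀ = 1/457.6 = 0.002185 and τ_data = 20/575.1 = 0.034777, so τ_n = 0.036962.
Rearranging for μ₀: μ₀ = (μ_n·τ_n − τ_data·x̄)/τ₀ = (374.4164·0.036962 − 0.034777·361.9) / 0.002185 = 1.253383/0.002185 ≈ 573.6.

μ₀ = 573.6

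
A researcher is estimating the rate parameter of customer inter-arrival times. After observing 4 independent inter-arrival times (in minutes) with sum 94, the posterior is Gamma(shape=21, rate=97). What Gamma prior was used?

For an exponential likelihood with a Gamma(α, β) prior on the rate, n observations with total T give posterior Gamma(α+n, β+T).
So α = 21 − 4 = 17 and β = 97 − 94 = 3.

Gamma(shape=17, rate=3)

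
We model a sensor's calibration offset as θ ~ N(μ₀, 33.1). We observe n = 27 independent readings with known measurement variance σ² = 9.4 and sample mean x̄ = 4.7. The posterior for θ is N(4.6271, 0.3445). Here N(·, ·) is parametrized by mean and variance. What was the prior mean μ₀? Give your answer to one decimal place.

μ₀ = -2.3

The posterior mean is a precision-weighted average: μ_n = (τ₀μ₀ + τ_data·x̄)/(τ₀+τ_data), with τ₀=1/σ₀² and τ_data=n/σ².
Here τ₀ = 1/33.1 = 0.030211 and τ_data = 27/9.4 = 2.872340, so τ_n = 2.902551.
Rearranging for μ₀: μ₀ = (μ_n·τ_n − τ_data·x̄)/τ₀ = (4.6271·2.902551 − 2.872340·4.7) / 0.030211 = -0.069604/0.030211 ≈ -2.3.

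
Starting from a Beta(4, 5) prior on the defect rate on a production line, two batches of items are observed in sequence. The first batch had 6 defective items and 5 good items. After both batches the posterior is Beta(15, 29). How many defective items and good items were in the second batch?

5 defective items and 19 good items

Sequential conjugate updates are equivalent to a single update on the pooled data, so total successes = posterior α − prior α and total failures = posterior β − prior β.
Total across both batches: 15−4=11 defective items, 29−5=24 good items.
Subtract the first batch: 11−6=5 defective items and 24−5=19 good items.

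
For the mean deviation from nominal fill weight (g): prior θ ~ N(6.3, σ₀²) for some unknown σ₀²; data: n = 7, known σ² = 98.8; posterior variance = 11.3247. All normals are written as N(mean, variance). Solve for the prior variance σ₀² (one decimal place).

Posterior precision equals prior precision plus data precision: 1/σ_n² = 1/σ₀² + n/σ².
So 1/σ₀² = 1/11.3247 − 7/98.8 = 0.088303 − 0.070850 = 0.017453.
Hence σ₀² = 1/0.017453 ≈ 57.3.

σ₀² = 57.3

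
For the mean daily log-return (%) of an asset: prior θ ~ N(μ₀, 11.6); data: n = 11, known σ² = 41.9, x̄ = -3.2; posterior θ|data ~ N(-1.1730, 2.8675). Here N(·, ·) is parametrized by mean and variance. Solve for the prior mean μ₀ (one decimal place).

μ₀ = 5.0

With known observation variance, the Normal–Normal posterior has precision τ_n = τ₀ + n/σ² and mean μ_n = (τ₀μ₀ + (n/σ²)x̄)/τ_n.
Here τ₀ = 1/11.6 = 0.086207 and τ_data = 11/41.9 = 0.262530, so τ_n = 0.348737.
Rearranging for μ₀: μ₀ = (μ_n·τ_n − τ_data·x̄)/τ₀ = (-1.1730·0.348737 − 0.262530·-3.2) / 0.086207 = 0.431027/0.086207 ≈ 5.0.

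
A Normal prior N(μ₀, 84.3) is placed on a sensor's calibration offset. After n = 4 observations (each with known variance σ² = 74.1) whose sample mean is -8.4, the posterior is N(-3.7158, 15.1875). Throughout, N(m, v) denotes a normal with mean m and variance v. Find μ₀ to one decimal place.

With known observation variance, the Normal–Normal posterior has precision τ_n = τ₀ + n/σ² and mean μ_n = (τ₀μ₀ + (n/σ²)x̄)/τ_n.
Here τ₀ = 1/84.3 = 0.011862 and τ_data = 4/74.1 = 0.053981, so τ_n = 0.065843.
Rearranging for μ₀: μ₀ = (μ_n·τ_n − τ_data·x̄)/τ₀ = (-3.7158·0.065843 − 0.053981·-8.4) / 0.011862 = 0.208781/0.011862 ≈ 17.6.

μ₀ = 17.6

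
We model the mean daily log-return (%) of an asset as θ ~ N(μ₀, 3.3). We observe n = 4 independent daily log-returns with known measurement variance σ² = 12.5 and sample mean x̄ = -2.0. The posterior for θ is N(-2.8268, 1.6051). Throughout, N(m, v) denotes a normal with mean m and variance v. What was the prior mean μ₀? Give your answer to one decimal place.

The posterior mean is a precision-weighted average: μ_n = (τ₀μ₀ + τ_data·x̄)/(τ₀+τ_data), with τ₀=1/σ₀² and τ_data=n/σ².
Here τ₀ = 1/3.3 = 0.303030 and τ_data = 4/12.5 = 0.320000, so τ_n = 0.623030.
Rearranging for μ₀: μ₀ = (μ_n·τ_n − τ_data·x̄)/τ₀ = (-2.8268·0.623030 − 0.320000·-2.0) / 0.303030 = -1.121181/0.303030 ≈ -3.7.

μ₀ = -3.7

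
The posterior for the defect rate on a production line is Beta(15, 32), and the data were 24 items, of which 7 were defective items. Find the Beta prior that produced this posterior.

Beta(8, 15)

Under Beta–binomial conjugacy the posterior parameters are (α+s, β+f).
So α = 15 − 7 = 8 and β = 32 − 17 = 15.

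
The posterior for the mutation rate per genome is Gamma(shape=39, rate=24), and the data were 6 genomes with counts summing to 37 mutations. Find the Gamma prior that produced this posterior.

A Gamma(α, β) prior (rate parametrization) on a Poisson rate with n observations summing to S gives posterior Gamma(α+S, β+n).
So α = 39 − 37 = 2 and β = 24 − 6 = 18.

Gamma(shape=2, rate=18)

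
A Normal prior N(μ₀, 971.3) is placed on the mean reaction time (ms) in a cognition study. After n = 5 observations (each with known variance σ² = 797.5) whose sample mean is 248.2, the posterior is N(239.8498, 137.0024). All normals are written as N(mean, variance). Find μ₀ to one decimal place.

μ₀ = 189.0

With known observation variance, the Normal–Normal posterior has precision τ_n = τ₀ + n/σ² and mean μ_n = (τ₀μ₀ + (n/σ²)x̄)/τ_n.
Here τ₀ = 1/971.3 = 0.001030 and τ_data = 5/797.5 = 0.006270, so τ_n = 0.007300.
Rearranging for μ₀: μ₀ = (μ_n·τ_n − τ_data·x̄)/τ₀ = (239.8498·0.007300 − 0.006270·248.2) / 0.001030 = 0.194690/0.001030 ≈ 189.0.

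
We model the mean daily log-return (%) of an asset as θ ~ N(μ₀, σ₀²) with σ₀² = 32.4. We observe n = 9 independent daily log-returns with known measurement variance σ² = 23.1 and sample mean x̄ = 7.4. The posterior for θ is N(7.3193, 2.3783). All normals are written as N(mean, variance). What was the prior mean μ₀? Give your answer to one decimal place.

With known observation variance, the Normal–Normal posterior has precision τ_n = τ₀ + n/σ² and mean μ_n = (τ₀μ₀ + (n/σ²)x̄)/τ_n.
Here τ₀ = 1/32.4 = 0.030864 and τ_data = 9/23.1 = 0.389610, so τ_n = 0.420474.
Rearranging for μ₀: μ₀ = (μ_n·τ_n − τ_data·x̄)/τ₀ = (7.3193·0.420474 − 0.389610·7.4) / 0.030864 = 0.194461/0.030864 ≈ 6.3.

μ₀ = 6.3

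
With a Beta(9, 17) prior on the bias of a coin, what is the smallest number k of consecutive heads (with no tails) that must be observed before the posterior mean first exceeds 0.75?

After k heads and 0 tails the posterior is Beta(9+k, 17), with mean (9+k)/(9+17+k).
Set (9+k)/(26+k) > 0.75 and solve: k > (0.75·26 − 9)/(1 − 0.75) = 42.000.
The smallest integer exceeding 42.000 is 43.

k = 43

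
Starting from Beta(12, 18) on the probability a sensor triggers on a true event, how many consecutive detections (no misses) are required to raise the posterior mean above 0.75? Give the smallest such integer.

After k detections and 0 misses the posterior is Beta(12+k, 18), with mean (12+k)/(12+18+k).
Set (12+k)/(30+k) > 0.75 and solve: k > (0.75·30 − 12)/(1 − 0.75) = 42.000.
The smallest integer exceeding 42.000 is 43, and checking k=43: (55)/(73) = 0.7534 > 0.75.

k = 43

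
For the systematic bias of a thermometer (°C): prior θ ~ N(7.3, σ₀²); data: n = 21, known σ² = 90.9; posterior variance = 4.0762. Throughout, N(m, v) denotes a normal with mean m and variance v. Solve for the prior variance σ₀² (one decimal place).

For the Normal–Normal model with known σ², precisions add: τ_n = τ₀ + n/σ².
So 1/σ₀² = 1/4.0762 − 21/90.9 = 0.245327 − 0.231023 = 0.014304.
Hence σ₀² = 1/0.014304 ≈ 69.9.

σ₀² = 69.9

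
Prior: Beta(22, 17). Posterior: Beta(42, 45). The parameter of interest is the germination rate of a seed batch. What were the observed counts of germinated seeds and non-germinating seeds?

20 germinated seeds and 28 non-germinating seeds

Beta is conjugate to the binomial likelihood: posterior = Beta(a+s, b+f).
Match parameters: s=42−22=20, f=45−17=28.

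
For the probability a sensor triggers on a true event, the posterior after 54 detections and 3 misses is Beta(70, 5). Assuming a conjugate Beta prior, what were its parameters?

Beta(16, 2)

A Beta(α, β) prior with s successes and f failures in binomial data gives a Beta(α+s, β+f) posterior.
So α = 70 − 54 = 16 and β = 5 − 3 = 2.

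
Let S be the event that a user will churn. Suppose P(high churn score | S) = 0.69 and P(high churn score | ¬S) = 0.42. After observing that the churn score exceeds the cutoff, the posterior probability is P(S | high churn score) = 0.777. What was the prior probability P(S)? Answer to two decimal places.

Bayes' rule in odds form gives O(S|E) = O(S)·[P(E|S)/P(E|¬S)], hence O(S) = O(S|E)/LR.
Posterior odds = 0.777/(1−0.777) = 3.4843. LR = 0.69/0.42 = 1.6429.
Prior odds = 3.4843/1.6429 = 2.1208, so P(S) = 2.1208/(1+2.1208) ≈ 0.68.

P(S) = 0.68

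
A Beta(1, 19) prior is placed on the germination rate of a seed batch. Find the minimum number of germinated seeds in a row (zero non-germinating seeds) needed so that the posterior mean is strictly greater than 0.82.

k = 86

After k germinated seeds and 0 non-germinating seeds the posterior is Beta(1+k, 19), with mean (1+k)/(1+19+k).
Set (1+k)/(20+k) > 0.82 and solve: k > (0.82·20 − 1)/(1 − 0.82) = 85.556.
The smallest integer exceeding 85.556 is 86, and checking k=86: (87)/(106) = 0.8208 > 0.82.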